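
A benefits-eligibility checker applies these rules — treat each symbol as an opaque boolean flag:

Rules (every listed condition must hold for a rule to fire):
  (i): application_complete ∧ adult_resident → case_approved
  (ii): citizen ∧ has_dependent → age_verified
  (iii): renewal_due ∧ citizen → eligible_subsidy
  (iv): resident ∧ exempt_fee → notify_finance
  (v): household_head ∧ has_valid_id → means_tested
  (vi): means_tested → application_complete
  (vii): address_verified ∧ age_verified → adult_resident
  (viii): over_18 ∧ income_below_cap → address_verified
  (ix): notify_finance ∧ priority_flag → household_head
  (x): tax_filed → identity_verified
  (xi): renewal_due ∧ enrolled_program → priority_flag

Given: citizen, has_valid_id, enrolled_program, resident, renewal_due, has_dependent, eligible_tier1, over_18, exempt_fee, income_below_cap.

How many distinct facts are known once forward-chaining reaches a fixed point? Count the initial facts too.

[1] (ii) [citizen ∧ has_dependent → age_verified]; (iii) [renewal_due ∧ citizen → eligible_subsidy]; (iv) [resident ∧ exempt_fee → notify_finance]; (viii) [over_18 ∧ income_below_cap → address_verified]; (xi) [renewal_due ∧ enrolled_program → priority_flag]. ⇒ new: age_verified, eligible_subsidy, notify_finance, address_verified, priority_flag.
[2] (vii) [address_verified ∧ age_verified → adult_resident]; (ix) [notify_finance ∧ priority_flag → household_head]. ⇒ new: adult_resident, household_head.
[3] (v) [household_head ∧ has_valid_id → means_tested]. ⇒ new: means_tested.
[4] (vi) [means_tested → application_complete]. ⇒ new: application_complete.
[5] (i) [application_complete ∧ adult_resident → case_approved]. ⇒ new: case_approved.
Closure: {address_verified, adult_resident, age_verified, application_complete, case_approved, citizen, eligible_subsidy, eligible_tier1, enrolled_program, exempt_fee, has_dependent, has_valid_id, household_head, income_below_cap, means_tested, notify_finance, over_18, priority_flag, renewal_due, resident} — 20 facts.

20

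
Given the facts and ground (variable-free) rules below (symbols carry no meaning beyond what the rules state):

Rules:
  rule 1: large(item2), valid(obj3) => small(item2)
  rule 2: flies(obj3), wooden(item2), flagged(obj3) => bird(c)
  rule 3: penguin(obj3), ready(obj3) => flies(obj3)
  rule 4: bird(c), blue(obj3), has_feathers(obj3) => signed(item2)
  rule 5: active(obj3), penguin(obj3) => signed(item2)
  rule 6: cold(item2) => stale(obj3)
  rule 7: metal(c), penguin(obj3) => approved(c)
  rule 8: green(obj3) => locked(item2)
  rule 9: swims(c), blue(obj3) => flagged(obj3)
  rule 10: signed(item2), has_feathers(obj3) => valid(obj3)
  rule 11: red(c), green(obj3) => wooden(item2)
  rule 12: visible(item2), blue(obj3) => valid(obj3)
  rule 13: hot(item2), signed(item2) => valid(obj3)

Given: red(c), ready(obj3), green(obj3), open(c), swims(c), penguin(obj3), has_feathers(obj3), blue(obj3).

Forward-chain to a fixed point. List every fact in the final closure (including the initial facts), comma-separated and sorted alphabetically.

bird(c), blue(obj3), flagged(obj3), flies(obj3), green(obj3), has_feathers(obj3), locked(item2), open(c), penguin(obj3), ready(obj3), red(c), signed(item2), swims(c), valid(obj3), wooden(item2)

Round 1: rule 3 [penguin(obj3), ready(obj3) => flies(obj3)]; rule 8 [green(obj3) => locked(item2)]; rule 9 [swims(c), blue(obj3) => flagged(obj3)]; rule 11 [red(c), green(obj3) => wooden(item2)]. Adds flies(obj3), locked(item2), flagged(obj3), wooden(item2).
Round 2: rule 2 [flies(obj3), wooden(item2), flagged(obj3) => bird(c)]. Adds bird(c).
Round 3: rule 4 [bird(c), blue(obj3), has_feathers(obj3) => signed(item2)]. Adds signed(item2).
Round 4: rule 10 [signed(item2), has_feathers(obj3) => valid(obj3)]. Adds valid(obj3).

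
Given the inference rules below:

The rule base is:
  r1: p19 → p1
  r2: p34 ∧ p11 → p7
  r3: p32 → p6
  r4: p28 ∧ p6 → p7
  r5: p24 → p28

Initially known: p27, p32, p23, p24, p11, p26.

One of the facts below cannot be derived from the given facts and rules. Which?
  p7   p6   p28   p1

p1

Round 1 — r3, r5, derive p6, p28.
Round 2 — r4, derive p7.
Derived: p7 (round 2), p28 (round 1), p6 (round 1). p1 never appears in any round.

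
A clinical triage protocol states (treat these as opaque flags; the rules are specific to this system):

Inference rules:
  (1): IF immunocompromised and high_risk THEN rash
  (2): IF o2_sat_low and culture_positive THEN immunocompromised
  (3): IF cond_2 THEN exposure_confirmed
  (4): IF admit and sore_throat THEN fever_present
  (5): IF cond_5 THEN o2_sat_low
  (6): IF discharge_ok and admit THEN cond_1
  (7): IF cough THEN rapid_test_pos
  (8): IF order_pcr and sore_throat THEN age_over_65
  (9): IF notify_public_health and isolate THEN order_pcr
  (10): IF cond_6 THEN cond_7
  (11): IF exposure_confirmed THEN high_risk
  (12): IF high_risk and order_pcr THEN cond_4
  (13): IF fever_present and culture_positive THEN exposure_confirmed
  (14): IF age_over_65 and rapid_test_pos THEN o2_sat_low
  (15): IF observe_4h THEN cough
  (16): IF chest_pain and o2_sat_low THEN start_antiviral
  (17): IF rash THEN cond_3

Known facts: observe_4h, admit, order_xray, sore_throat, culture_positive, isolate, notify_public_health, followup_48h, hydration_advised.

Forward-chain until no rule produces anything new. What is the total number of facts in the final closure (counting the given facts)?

Round 1: (4) [IF admit and sore_throat THEN fever_present]; (9) [IF notify_public_health and isolate THEN order_pcr]; (15) [IF observe_4h THEN cough]. New: fever_present, order_pcr, cough.
Round 2: (7) [IF cough THEN rapid_test_pos]; (8) [IF order_pcr and sore_throat THEN age_over_65]; (13) [IF fever_present and culture_positive THEN exposure_confirmed]. New: rapid_test_pos, age_over_65, exposure_confirmed.
Round 3: (11) [IF exposure_confirmed THEN high_risk]; (14) [IF age_over_65 and rapid_test_pos THEN o2_sat_low]. New: high_risk, o2_sat_low.
Round 4: (2) [IF o2_sat_low and culture_positive THEN immunocompromised]; (12) [IF high_risk and order_pcr THEN cond_4]. New: immunocompromised, cond_4.
Round 5: (1) [IF immunocompromised and high_risk THEN rash]. New: rash.
Round 6: (17) [IF rash THEN cond_3]. New: cond_3.
Closure: {admit, age_over_65, cond_3, cond_4, cough, culture_positive, exposure_confirmed, fever_present, followup_48h, high_risk, hydration_advised, immunocompromised, isolate, notify_public_health, o2_sat_low, observe_4h, order_pcr, order_xray, rapid_test_pos, rash, sore_throat} — 21 facts.

21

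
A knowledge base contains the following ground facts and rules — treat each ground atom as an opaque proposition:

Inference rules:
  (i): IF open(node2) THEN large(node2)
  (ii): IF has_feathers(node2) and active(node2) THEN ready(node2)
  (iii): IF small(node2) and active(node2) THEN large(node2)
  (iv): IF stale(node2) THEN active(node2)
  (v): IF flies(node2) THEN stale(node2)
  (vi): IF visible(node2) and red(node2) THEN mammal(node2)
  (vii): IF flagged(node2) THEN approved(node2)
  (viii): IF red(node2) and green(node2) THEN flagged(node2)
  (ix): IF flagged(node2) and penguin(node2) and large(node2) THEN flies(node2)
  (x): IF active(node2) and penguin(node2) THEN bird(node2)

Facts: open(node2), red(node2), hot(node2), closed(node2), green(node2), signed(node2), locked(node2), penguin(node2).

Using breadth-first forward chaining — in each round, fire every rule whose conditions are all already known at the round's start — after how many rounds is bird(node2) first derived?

[1] (i) [IF open(node2) THEN large(node2)]; (viii) [IF red(node2) and green(node2) THEN flagged(node2)]. ⇒ new: large(node2), flagged(node2).
[2] (vii) [IF flagged(node2) THEN approved(node2)]; (ix) [IF flagged(node2) and penguin(node2) and large(node2) THEN flies(node2)]. ⇒ new: approved(node2), flies(node2).
[3] (v) [IF flies(node2) THEN stale(node2)]. ⇒ new: stale(node2).
[4] (iv) [IF stale(node2) THEN active(node2)]. ⇒ new: active(node2).
[5] (x) [IF active(node2) and penguin(node2) THEN bird(node2)]. ⇒ new: bird(node2).
bird(node2) first appears in round 5.

5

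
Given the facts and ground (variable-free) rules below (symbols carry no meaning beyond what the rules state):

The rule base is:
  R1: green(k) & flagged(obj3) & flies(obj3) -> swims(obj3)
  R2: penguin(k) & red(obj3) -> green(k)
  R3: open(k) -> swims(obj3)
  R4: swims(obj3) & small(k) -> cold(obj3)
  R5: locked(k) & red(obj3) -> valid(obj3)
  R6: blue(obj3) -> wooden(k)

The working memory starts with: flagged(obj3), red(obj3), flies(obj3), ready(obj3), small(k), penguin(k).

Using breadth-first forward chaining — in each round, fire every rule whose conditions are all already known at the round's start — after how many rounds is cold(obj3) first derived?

3

Round 1: R2 [penguin(k) & red(obj3) -> green(k)]. New: green(k).
Round 2: R1 [green(k) & flagged(obj3) & flies(obj3) -> swims(obj3)]. New: swims(obj3).
Round 3: R4 [swims(obj3) & small(k) -> cold(obj3)]. New: cold(obj3).
cold(obj3) first appears in round 3.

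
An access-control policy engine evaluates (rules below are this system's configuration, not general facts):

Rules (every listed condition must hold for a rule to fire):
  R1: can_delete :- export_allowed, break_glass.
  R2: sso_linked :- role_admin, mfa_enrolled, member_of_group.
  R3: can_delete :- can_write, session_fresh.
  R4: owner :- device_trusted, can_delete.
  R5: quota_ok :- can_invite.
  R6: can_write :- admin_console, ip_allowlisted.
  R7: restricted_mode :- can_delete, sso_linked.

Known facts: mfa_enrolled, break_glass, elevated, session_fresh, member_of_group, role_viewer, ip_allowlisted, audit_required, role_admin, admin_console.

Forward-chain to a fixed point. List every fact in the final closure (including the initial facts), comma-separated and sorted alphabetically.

admin_console, audit_required, break_glass, can_delete, can_write, elevated, ip_allowlisted, member_of_group, mfa_enrolled, restricted_mode, role_admin, role_viewer, session_fresh, sso_linked

Round 1 fires R2, R6, giving sso_linked, can_write.
Round 2 fires R3, giving can_delete.
Round 3 fires R7, giving restricted_mode.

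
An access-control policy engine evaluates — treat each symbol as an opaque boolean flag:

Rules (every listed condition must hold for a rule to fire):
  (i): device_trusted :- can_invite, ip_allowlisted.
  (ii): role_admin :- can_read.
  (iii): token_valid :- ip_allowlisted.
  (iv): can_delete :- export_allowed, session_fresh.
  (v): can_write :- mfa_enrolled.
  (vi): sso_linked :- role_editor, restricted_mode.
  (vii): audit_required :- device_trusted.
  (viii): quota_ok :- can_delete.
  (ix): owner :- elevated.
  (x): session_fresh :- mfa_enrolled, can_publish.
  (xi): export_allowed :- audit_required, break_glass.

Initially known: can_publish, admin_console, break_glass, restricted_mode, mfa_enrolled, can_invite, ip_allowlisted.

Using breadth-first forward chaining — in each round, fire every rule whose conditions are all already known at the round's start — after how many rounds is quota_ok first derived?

Round 1: (i) [device_trusted :- can_invite, ip_allowlisted.]; (iii) [token_valid :- ip_allowlisted.]; (v) [can_write :- mfa_enrolled.]; (x) [session_fresh :- mfa_enrolled, can_publish.]. New: device_trusted, token_valid, can_write, session_fresh.
Round 2: (vii) [audit_required :- device_trusted.]. New: audit_required.
Round 3: (xi) [export_allowed :- audit_required, break_glass.]. New: export_allowed.
Round 4: (iv) [can_delete :- export_allowed, session_fresh.]. New: can_delete.
Round 5: (viii) [quota_ok :- can_delete.]. New: quota_ok.
quota_ok first appears in round 5.

5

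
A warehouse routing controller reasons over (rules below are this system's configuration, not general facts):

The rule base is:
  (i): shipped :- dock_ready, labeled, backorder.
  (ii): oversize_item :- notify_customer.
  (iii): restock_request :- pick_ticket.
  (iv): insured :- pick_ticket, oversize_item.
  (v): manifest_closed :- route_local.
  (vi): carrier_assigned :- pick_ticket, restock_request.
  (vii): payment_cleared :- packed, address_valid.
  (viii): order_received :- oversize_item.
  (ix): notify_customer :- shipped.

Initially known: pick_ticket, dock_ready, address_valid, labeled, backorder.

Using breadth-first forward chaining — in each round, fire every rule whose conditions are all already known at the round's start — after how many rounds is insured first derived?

4

Round 1: (i) [shipped :- dock_ready, labeled, backorder.]; (iii) [restock_request :- pick_ticket.]. Adds shipped, restock_request.
Round 2: (vi) [carrier_assigned :- pick_ticket, restock_request.]; (ix) [notify_customer :- shipped.]. Adds carrier_assigned, notify_customer.
Round 3: (ii) [oversize_item :- notify_customer.]. Adds oversize_item.
Round 4: (iv) [insured :- pick_ticket, oversize_item.]; (viii) [order_received :- oversize_item.]. Adds insured, order_received.
insured first appears in round 4.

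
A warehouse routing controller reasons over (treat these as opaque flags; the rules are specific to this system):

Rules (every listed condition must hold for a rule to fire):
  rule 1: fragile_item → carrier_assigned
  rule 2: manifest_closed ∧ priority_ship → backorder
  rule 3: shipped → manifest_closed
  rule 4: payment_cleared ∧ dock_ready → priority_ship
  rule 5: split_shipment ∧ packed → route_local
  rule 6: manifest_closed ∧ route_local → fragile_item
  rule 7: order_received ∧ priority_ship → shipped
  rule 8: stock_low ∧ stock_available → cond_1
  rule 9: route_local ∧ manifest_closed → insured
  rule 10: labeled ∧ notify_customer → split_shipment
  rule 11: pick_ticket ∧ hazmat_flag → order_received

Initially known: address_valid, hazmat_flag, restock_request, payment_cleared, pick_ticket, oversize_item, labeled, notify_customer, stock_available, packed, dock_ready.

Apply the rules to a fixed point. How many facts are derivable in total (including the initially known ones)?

21

[1] rule 4 [payment_cleared ∧ dock_ready → priority_ship]; rule 10 [labeled ∧ notify_customer → split_shipment]; rule 11 [pick_ticket ∧ hazmat_flag → order_received]. ⇒ new: priority_ship, split_shipment, order_received.
[2] rule 5 [split_shipment ∧ packed → route_local]; rule 7 [order_received ∧ priority_ship → shipped]. ⇒ new: route_local, shipped.
[3] rule 3 [shipped → manifest_closed]. ⇒ new: manifest_closed.
[4] rule 2 [manifest_closed ∧ priority_ship → backorder]; rule 6 [manifest_closed ∧ route_local → fragile_item]; rule 9 [route_local ∧ manifest_closed → insured]. ⇒ new: backorder, fragile_item, insured.
[5] rule 1 [fragile_item → carrier_assigned]. ⇒ new: carrier_assigned.
Closure: {address_valid, backorder, carrier_assigned, dock_ready, fragile_item, hazmat_flag, insured, labeled, manifest_closed, notify_customer, order_received, oversize_item, packed, payment_cleared, pick_ticket, priority_ship, restock_request, route_local, shipped, split_shipment, stock_available} — 21 facts.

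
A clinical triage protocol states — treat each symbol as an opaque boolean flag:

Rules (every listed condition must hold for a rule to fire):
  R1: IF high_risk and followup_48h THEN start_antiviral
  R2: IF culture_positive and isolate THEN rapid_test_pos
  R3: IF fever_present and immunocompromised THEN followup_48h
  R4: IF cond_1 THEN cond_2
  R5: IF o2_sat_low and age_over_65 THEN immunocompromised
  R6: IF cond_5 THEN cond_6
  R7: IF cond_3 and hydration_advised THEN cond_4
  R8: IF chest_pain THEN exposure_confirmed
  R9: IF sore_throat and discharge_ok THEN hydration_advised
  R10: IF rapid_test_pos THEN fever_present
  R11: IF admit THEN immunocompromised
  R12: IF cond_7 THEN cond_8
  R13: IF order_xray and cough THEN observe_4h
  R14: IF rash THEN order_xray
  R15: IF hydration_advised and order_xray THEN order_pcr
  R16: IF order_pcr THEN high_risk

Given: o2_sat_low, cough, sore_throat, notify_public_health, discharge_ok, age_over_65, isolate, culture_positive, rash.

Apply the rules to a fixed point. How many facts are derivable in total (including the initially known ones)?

19

Round 1 fires R2, R5, R9, R14, giving rapid_test_pos, immunocompromised, hydration_advised, order_xray.
Round 2 fires R10, R13, R15, giving fever_present, observe_4h, order_pcr.
Round 3 fires R3, R16, giving followup_48h, high_risk.
Round 4 fires R1, giving start_antiviral.
Closure: {age_over_65, cough, culture_positive, discharge_ok, fever_present, followup_48h, high_risk, hydration_advised, immunocompromised, isolate, notify_public_health, o2_sat_low, observe_4h, order_pcr, order_xray, rapid_test_pos, rash, sore_throat, start_antiviral} — 19 facts.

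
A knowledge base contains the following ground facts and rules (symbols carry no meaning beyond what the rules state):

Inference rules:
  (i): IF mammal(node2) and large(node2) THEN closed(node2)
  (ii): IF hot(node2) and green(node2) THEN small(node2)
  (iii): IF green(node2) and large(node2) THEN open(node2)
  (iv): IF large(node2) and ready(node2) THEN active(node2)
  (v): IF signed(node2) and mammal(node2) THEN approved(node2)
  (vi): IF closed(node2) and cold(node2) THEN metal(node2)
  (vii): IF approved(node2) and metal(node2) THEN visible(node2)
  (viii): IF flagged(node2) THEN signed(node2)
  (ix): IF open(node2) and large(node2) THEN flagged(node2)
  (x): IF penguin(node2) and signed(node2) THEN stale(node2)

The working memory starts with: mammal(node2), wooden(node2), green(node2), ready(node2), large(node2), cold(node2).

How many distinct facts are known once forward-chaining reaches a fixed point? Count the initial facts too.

[1] (i) [IF mammal(node2) and large(node2) THEN closed(node2)]; (iii) [IF green(node2) and large(node2) THEN open(node2)]; (iv) [IF large(node2) and ready(node2) THEN active(node2)]. ⇒ new: closed(node2), open(node2), active(node2).
[2] (vi) [IF closed(node2) and cold(node2) THEN metal(node2)]; (ix) [IF open(node2) and large(node2) THEN flagged(node2)]. ⇒ new: metal(node2), flagged(node2).
[3] (viii) [IF flagged(node2) THEN signed(node2)]. ⇒ new: signed(node2).
[4] (v) [IF signed(node2) and mammal(node2) THEN approved(node2)]. ⇒ new: approved(node2).
[5] (vii) [IF approved(node2) and metal(node2) THEN visible(node2)]. ⇒ new: visible(node2).
Closure: {active(node2), approved(node2), closed(node2), cold(node2), flagged(node2), green(node2), large(node2), mammal(node2), metal(node2), open(node2), ready(node2), signed(node2), visible(node2), wooden(node2)} — 14 facts.

14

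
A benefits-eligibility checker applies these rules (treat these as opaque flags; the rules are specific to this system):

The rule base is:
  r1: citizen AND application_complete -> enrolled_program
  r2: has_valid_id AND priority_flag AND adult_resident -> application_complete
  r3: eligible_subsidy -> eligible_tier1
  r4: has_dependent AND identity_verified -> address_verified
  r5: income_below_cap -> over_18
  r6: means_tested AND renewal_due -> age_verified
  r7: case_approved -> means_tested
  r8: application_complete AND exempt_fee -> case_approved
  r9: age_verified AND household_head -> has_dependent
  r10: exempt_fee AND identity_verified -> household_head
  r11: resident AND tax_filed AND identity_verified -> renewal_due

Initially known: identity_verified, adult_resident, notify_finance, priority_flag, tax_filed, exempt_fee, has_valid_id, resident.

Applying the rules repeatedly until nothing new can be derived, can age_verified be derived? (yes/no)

yes

Round 1: r2 [has_valid_id AND priority_flag AND adult_resident -> application_complete]; r10 [exempt_fee AND identity_verified -> household_head]; r11 [resident AND tax_filed AND identity_verified -> renewal_due]. Adds application_complete, household_head, renewal_due.
Round 2: r8 [application_complete AND exempt_fee -> case_approved]. Adds case_approved.
Round 3: r7 [case_approved -> means_tested]. Adds means_tested.
Round 4: r6 [means_tested AND renewal_due -> age_verified]. Adds age_verified.
Round 5: r9 [age_verified AND household_head -> has_dependent]. Adds has_dependent.
Round 6: r4 [has_dependent AND identity_verified -> address_verified]. Adds address_verified.
age_verified appears in round 4, so it is derivable.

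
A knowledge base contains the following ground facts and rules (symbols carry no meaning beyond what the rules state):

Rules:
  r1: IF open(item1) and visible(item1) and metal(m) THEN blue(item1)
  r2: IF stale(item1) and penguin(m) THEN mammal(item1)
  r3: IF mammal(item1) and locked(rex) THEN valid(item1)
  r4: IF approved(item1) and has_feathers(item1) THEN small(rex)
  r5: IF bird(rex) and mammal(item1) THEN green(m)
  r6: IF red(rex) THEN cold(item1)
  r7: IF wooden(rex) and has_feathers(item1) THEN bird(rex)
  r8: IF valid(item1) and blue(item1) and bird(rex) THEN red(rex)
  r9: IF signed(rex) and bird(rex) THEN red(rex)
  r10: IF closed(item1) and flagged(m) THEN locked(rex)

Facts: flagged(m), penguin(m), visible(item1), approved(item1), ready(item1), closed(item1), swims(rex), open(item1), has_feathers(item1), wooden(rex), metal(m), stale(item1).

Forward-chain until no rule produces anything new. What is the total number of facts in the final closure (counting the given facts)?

Round 1: r1 [IF open(item1) and visible(item1) and metal(m) THEN blue(item1)]; r2 [IF stale(item1) and penguin(m) THEN mammal(item1)]; r4 [IF approved(item1) and has_feathers(item1) THEN small(rex)]; r7 [IF wooden(rex) and has_feathers(item1) THEN bird(rex)]; r10 [IF closed(item1) and flagged(m) THEN locked(rex)]. New: blue(item1), mammal(item1), small(rex), bird(rex), locked(rex).
Round 2: r3 [IF mammal(item1) and locked(rex) THEN valid(item1)]; r5 [IF bird(rex) and mammal(item1) THEN green(m)]. New: valid(item1), green(m).
Round 3: r8 [IF valid(item1) and blue(item1) and bird(rex) THEN red(rex)]. New: red(rex).
Round 4: r6 [IF red(rex) THEN cold(item1)]. New: cold(item1).
Closure: {approved(item1), bird(rex), blue(item1), closed(item1), cold(item1), flagged(m), green(m), has_feathers(item1), locked(rex), mammal(item1), metal(m), open(item1), penguin(m), ready(item1), red(rex), small(rex), stale(item1), swims(rex), valid(item1), visible(item1), wooden(rex)} — 21 facts.

21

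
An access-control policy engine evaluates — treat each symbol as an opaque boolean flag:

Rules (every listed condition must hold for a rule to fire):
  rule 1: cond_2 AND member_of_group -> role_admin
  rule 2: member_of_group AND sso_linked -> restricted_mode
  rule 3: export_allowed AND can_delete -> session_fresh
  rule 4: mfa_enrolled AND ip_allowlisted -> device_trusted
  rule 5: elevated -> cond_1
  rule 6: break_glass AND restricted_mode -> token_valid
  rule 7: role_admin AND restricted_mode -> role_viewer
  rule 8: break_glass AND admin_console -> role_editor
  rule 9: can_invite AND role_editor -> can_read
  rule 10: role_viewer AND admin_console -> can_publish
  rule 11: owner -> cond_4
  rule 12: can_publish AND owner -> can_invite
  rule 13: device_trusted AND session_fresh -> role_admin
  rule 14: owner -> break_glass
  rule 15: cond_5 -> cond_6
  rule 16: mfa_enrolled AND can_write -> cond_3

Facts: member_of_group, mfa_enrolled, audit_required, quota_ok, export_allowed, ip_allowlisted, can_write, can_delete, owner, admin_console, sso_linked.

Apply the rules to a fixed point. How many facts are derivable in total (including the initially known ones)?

Round 1 — rule 2, rule 3, rule 4, rule 11, rule 14, rule 16, derive restricted_mode, session_fresh, device_trusted, cond_4, break_glass, cond_3.
Round 2 — rule 6, rule 8, rule 13, derive token_valid, role_editor, role_admin.
Round 3 — rule 7, derive role_viewer.
Round 4 — rule 10, derive can_publish.
Round 5 — rule 12, derive can_invite.
Round 6 — rule 9, derive can_read.
Closure: {admin_console, audit_required, break_glass, can_delete, can_invite, can_publish, can_read, can_write, cond_3, cond_4, device_trusted, export_allowed, ip_allowlisted, member_of_group, mfa_enrolled, owner, quota_ok, restricted_mode, role_admin, role_editor, role_viewer, session_fresh, sso_linked, token_valid} — 24 facts.

24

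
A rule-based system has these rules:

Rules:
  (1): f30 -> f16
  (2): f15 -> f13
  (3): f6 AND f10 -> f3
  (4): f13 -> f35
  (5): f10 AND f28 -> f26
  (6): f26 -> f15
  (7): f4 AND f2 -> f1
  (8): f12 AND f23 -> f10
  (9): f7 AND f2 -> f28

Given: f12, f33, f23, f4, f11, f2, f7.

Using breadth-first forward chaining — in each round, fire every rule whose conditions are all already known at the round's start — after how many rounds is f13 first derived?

Round 1: (7) [f4 AND f2 -> f1]; (8) [f12 AND f23 -> f10]; (9) [f7 AND f2 -> f28]. New: f1, f10, f28.
Round 2: (5) [f10 AND f28 -> f26]. New: f26.
Round 3: (6) [f26 -> f15]. New: f15.
Round 4: (2) [f15 -> f13]. New: f13.
f13 first appears in round 4.

4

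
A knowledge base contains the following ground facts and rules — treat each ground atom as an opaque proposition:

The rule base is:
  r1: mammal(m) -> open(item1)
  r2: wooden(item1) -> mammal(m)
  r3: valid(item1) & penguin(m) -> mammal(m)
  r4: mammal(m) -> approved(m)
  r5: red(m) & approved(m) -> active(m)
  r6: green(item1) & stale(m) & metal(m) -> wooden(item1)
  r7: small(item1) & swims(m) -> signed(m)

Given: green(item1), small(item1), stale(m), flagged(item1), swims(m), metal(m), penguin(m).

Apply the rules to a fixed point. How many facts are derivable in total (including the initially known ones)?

12

Round 1: r6 [green(item1) & stale(m) & metal(m) -> wooden(item1)]; r7 [small(item1) & swims(m) -> signed(m)]. New: wooden(item1), signed(m).
Round 2: r2 [wooden(item1) -> mammal(m)]. New: mammal(m).
Round 3: r1 [mammal(m) -> open(item1)]; r4 [mammal(m) -> approved(m)]. New: open(item1), approved(m).
Closure: {approved(m), flagged(item1), green(item1), mammal(m), metal(m), open(item1), penguin(m), signed(m), small(item1), stale(m), swims(m), wooden(item1)} — 12 facts.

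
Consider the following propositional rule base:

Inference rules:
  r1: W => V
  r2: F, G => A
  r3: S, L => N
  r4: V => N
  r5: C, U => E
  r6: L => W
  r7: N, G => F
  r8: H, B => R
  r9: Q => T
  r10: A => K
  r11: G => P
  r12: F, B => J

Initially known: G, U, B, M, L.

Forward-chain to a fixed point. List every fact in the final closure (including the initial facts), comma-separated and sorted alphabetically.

Round 1 — r6, r11, derive W, P.
Round 2 — r1, derive V.
Round 3 — r4, derive N.
Round 4 — r7, derive F.
Round 5 — r2, r12, derive A, J.
Round 6 — r10, derive K.

A, B, F, G, J, K, L, M, N, P, U, V, W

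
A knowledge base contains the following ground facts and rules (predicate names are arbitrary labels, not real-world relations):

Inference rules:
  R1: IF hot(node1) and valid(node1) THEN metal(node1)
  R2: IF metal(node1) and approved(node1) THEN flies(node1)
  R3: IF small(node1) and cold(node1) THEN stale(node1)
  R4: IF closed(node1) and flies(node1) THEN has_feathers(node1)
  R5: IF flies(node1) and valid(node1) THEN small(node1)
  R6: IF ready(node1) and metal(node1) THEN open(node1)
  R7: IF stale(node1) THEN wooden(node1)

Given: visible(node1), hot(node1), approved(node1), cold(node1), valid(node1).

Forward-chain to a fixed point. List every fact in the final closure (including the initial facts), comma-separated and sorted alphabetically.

Round 1 — R1, derive metal(node1).
Round 2 — R2, derive flies(node1).
Round 3 — R5, derive small(node1).
Round 4 — R3, derive stale(node1).
Round 5 — R7, derive wooden(node1).

approved(node1), cold(node1), flies(node1), hot(node1), metal(node1), small(node1), stale(node1), valid(node1), visible(node1), wooden(node1)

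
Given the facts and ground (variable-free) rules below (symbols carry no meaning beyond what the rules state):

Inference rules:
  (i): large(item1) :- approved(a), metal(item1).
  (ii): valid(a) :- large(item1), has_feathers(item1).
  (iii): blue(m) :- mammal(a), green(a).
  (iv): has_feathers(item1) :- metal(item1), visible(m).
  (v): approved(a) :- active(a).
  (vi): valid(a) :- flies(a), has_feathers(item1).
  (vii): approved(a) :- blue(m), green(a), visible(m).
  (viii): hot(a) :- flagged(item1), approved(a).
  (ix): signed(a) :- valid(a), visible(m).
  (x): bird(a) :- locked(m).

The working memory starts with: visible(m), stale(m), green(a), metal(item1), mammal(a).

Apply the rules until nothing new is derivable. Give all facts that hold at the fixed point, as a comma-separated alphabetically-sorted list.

Round 1 fires (iii), (iv), giving blue(m), has_feathers(item1).
Round 2 fires (vii), giving approved(a).
Round 3 fires (i), giving large(item1).
Round 4 fires (ii), giving valid(a).
Round 5 fires (ix), giving signed(a).

approved(a), blue(m), green(a), has_feathers(item1), large(item1), mammal(a), metal(item1), signed(a), stale(m), valid(a), visible(m)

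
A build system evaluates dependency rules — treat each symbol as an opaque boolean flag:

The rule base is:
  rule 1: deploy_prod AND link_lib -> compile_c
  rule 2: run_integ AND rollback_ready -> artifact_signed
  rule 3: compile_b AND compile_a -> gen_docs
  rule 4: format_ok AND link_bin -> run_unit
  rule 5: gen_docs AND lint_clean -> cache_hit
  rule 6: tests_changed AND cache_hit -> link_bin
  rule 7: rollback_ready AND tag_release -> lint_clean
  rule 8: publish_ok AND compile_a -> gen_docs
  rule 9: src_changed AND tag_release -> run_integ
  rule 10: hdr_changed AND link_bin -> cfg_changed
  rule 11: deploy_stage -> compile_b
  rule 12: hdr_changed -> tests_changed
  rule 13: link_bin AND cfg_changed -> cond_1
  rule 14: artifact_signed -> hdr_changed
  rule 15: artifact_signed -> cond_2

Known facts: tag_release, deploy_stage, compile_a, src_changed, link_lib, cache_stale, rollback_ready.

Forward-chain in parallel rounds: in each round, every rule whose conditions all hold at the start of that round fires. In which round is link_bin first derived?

5

Round 1 fires rule 7, rule 9, rule 11, giving lint_clean, run_integ, compile_b.
Round 2 fires rule 2, rule 3, giving artifact_signed, gen_docs.
Round 3 fires rule 5, rule 14, rule 15, giving cache_hit, hdr_changed, cond_2.
Round 4 fires rule 12, giving tests_changed.
Round 5 fires rule 6, giving link_bin.
link_bin first appears in round 5.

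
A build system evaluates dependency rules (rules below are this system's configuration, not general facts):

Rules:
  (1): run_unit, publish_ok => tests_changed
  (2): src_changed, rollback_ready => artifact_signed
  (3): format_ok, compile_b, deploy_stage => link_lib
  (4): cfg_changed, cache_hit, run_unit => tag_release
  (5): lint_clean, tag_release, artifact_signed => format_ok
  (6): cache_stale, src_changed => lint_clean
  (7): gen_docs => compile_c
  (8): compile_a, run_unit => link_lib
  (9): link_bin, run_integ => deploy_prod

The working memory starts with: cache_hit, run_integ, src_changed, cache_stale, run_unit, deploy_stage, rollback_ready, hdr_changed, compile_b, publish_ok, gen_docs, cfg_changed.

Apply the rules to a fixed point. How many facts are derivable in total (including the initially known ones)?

19

Round 1: (1) [run_unit, publish_ok => tests_changed]; (2) [src_changed, rollback_ready => artifact_signed]; (4) [cfg_changed, cache_hit, run_unit => tag_release]; (6) [cache_stale, src_changed => lint_clean]; (7) [gen_docs => compile_c]. New: tests_changed, artifact_signed, tag_release, lint_clean, compile_c.
Round 2: (5) [lint_clean, tag_release, artifact_signed => format_ok]. New: format_ok.
Round 3: (3) [format_ok, compile_b, deploy_stage => link_lib]. New: link_lib.
Closure: {artifact_signed, cache_hit, cache_stale, cfg_changed, compile_b, compile_c, deploy_stage, format_ok, gen_docs, hdr_changed, link_lib, lint_clean, publish_ok, rollback_ready, run_integ, run_unit, src_changed, tag_release, tests_changed} — 19 facts.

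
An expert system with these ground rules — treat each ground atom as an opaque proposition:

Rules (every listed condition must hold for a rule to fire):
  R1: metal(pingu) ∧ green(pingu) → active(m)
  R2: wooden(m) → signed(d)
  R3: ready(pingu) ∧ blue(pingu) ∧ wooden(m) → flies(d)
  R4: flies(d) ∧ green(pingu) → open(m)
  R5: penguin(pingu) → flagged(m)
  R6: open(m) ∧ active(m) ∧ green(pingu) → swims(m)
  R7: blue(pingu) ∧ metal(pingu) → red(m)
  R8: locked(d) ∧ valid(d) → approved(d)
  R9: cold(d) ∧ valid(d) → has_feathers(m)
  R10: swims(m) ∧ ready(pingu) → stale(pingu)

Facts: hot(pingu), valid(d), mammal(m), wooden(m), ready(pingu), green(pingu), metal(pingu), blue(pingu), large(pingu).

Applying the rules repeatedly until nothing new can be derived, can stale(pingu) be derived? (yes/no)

Round 1: R1 [metal(pingu) ∧ green(pingu) → active(m)]; R2 [wooden(m) → signed(d)]; R3 [ready(pingu) ∧ blue(pingu) ∧ wooden(m) → flies(d)]; R7 [blue(pingu) ∧ metal(pingu) → red(m)]. Adds active(m), signed(d), flies(d), red(m).
Round 2: R4 [flies(d) ∧ green(pingu) → open(m)]. Adds open(m).
Round 3: R6 [open(m) ∧ active(m) ∧ green(pingu) → swims(m)]. Adds swims(m).
Round 4: R10 [swims(m) ∧ ready(pingu) → stale(pingu)]. Adds stale(pingu).
stale(pingu) appears in round 4, so it is derivable.

yes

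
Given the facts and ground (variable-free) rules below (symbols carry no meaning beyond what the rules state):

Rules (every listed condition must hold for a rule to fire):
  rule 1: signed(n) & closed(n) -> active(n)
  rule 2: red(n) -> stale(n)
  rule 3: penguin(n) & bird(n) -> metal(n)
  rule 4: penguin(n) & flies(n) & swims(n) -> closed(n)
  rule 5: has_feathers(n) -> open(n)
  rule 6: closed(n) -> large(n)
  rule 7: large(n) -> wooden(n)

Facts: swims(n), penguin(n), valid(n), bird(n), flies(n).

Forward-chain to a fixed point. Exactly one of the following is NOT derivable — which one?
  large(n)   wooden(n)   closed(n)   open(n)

open(n)

Round 1 fires rule 3, rule 4, giving metal(n), closed(n).
Round 2 fires rule 6, giving large(n).
Round 3 fires rule 7, giving wooden(n).
Derived: wooden(n) (round 3), large(n) (round 2), closed(n) (round 1). open(n) never appears in any round.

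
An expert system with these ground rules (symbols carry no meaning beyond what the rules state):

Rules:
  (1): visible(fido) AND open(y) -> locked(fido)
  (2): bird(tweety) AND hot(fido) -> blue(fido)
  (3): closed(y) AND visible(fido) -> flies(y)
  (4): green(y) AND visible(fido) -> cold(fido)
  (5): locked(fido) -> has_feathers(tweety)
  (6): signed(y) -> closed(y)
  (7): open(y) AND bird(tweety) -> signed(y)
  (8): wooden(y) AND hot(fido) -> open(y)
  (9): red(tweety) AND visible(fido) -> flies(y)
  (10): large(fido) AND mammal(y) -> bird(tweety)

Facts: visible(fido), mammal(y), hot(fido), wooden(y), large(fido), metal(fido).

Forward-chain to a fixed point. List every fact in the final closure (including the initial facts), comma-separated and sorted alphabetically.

[1] (8) [wooden(y) AND hot(fido) -> open(y)]; (10) [large(fido) AND mammal(y) -> bird(tweety)]. ⇒ new: open(y), bird(tweety).
[2] (1) [visible(fido) AND open(y) -> locked(fido)]; (2) [bird(tweety) AND hot(fido) -> blue(fido)]; (7) [open(y) AND bird(tweety) -> signed(y)]. ⇒ new: locked(fido), blue(fido), signed(y).
[3] (5) [locked(fido) -> has_feathers(tweety)]; (6) [signed(y) -> closed(y)]. ⇒ new: has_feathers(tweety), closed(y).
[4] (3) [closed(y) AND visible(fido) -> flies(y)]. ⇒ new: flies(y).

bird(tweety), blue(fido), closed(y), flies(y), has_feathers(tweety), hot(fido), large(fido), locked(fido), mammal(y), metal(fido), open(y), signed(y), visible(fido), wooden(y)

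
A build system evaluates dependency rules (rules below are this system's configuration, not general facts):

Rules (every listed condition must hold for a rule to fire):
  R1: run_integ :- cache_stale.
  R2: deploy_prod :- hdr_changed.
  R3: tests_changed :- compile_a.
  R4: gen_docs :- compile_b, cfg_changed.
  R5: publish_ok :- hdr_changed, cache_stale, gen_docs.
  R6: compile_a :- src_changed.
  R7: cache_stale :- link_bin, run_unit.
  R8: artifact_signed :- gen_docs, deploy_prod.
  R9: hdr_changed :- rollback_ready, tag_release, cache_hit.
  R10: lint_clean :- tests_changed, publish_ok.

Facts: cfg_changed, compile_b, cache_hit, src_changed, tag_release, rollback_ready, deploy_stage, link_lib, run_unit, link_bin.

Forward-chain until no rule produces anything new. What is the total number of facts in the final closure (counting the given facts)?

Round 1: R4 [gen_docs :- compile_b, cfg_changed.]; R6 [compile_a :- src_changed.]; R7 [cache_stale :- link_bin, run_unit.]; R9 [hdr_changed :- rollback_ready, tag_release, cache_hit.]. New: gen_docs, compile_a, cache_stale, hdr_changed.
Round 2: R1 [run_integ :- cache_stale.]; R2 [deploy_prod :- hdr_changed.]; R3 [tests_changed :- compile_a.]; R5 [publish_ok :- hdr_changed, cache_stale, gen_docs.]. New: run_integ, deploy_prod, tests_changed, publish_ok.
Round 3: R8 [artifact_signed :- gen_docs, deploy_prod.]; R10 [lint_clean :- tests_changed, publish_ok.]. New: artifact_signed, lint_clean.
Closure: {artifact_signed, cache_hit, cache_stale, cfg_changed, compile_a, compile_b, deploy_prod, deploy_stage, gen_docs, hdr_changed, link_bin, link_lib, lint_clean, publish_ok, rollback_ready, run_integ, run_unit, src_changed, tag_release, tests_changed} — 20 facts.

20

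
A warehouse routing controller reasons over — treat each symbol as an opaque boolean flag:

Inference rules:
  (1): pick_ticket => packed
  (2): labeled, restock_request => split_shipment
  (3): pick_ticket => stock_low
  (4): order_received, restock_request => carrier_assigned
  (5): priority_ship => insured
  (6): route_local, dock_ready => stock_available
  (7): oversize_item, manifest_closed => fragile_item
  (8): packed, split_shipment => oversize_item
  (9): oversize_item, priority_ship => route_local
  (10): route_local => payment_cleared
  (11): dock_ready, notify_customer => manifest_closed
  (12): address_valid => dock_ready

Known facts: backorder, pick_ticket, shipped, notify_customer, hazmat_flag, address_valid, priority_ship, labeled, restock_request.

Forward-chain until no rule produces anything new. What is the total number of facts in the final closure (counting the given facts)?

Round 1: (1) [pick_ticket => packed]; (2) [labeled, restock_request => split_shipment]; (3) [pick_ticket => stock_low]; (5) [priority_ship => insured]; (12) [address_valid => dock_ready]. Adds packed, split_shipment, stock_low, insured, dock_ready.
Round 2: (8) [packed, split_shipment => oversize_item]; (11) [dock_ready, notify_customer => manifest_closed]. Adds oversize_item, manifest_closed.
Round 3: (7) [oversize_item, manifest_closed => fragile_item]; (9) [oversize_item, priority_ship => route_local]. Adds fragile_item, route_local.
Round 4: (6) [route_local, dock_ready => stock_available]; (10) [route_local => payment_cleared]. Adds stock_available, payment_cleared.
Closure: {address_valid, backorder, dock_ready, fragile_item, hazmat_flag, insured, labeled, manifest_closed, notify_customer, oversize_item, packed, payment_cleared, pick_ticket, priority_ship, restock_request, route_local, shipped, split_shipment, stock_available, stock_low} — 20 facts.

20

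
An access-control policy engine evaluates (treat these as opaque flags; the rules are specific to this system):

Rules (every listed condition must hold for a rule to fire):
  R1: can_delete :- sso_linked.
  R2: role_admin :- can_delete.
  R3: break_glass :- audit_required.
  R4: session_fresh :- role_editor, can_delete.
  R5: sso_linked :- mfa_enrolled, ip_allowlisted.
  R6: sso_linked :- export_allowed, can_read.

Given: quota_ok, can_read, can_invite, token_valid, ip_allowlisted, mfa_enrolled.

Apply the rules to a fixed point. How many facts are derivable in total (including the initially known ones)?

9

[1] R5 [sso_linked :- mfa_enrolled, ip_allowlisted.]. ⇒ new: sso_linked.
[2] R1 [can_delete :- sso_linked.]. ⇒ new: can_delete.
[3] R2 [role_admin :- can_delete.]. ⇒ new: role_admin.
Closure: {can_delete, can_invite, can_read, ip_allowlisted, mfa_enrolled, quota_ok, role_admin, sso_linked, token_valid} — 9 facts.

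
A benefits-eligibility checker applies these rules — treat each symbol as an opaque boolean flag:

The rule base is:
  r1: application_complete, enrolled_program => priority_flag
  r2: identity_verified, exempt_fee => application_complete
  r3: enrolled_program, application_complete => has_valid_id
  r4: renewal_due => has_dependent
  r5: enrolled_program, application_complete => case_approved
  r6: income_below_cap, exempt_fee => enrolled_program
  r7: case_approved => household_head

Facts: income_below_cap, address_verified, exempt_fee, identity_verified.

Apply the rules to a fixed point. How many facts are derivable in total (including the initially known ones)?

10

Round 1: r2 [identity_verified, exempt_fee => application_complete]; r6 [income_below_cap, exempt_fee => enrolled_program]. Adds application_complete, enrolled_program.
Round 2: r1 [application_complete, enrolled_program => priority_flag]; r3 [enrolled_program, application_complete => has_valid_id]; r5 [enrolled_program, application_complete => case_approved]. Adds priority_flag, has_valid_id, case_approved.
Round 3: r7 [case_approved => household_head]. Adds household_head.
Closure: {address_verified, application_complete, case_approved, enrolled_program, exempt_fee, has_valid_id, household_head, identity_verified, income_below_cap, priority_flag} — 10 facts.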